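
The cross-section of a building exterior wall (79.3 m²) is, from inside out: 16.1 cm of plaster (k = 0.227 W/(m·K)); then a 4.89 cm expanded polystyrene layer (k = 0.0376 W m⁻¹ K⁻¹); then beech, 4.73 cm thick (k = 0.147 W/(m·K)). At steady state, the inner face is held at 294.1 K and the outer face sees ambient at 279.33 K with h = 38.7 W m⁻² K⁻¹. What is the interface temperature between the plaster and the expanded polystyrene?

T = 289.7 K

Treat each layer as a resistance in series:
  R_plaster = L/(kA) = 0.161/(0.227·79.3) = 0.008944 K/W
  R_expanded polystyrene = L/(kA) = 0.0489/(0.0376·79.3) = 0.01640 K/W
  R_beech = L/(kA) = 0.0473/(0.147·79.3) = 0.004058 K/W
  R_conv,out = 1/(hA) = 1/(38.7·79.3) = 3.258×10^-4 K/W
ΣR = 0.008944 + 0.01640 + 0.004058 + 3.258×10^-4 = 0.02973 K/W
Q = ΔT/ΣR = (294.1 K − 279.33 K)/0.02973 = 496.8 W
From the inner boundary to the plaster/expanded polystyrene interface, ΣR_partial = 0.008944 K/W.
T_interface = T_in − Q·ΣR_partial = 294.1 K − (496.8)(0.008944) = 289.7 K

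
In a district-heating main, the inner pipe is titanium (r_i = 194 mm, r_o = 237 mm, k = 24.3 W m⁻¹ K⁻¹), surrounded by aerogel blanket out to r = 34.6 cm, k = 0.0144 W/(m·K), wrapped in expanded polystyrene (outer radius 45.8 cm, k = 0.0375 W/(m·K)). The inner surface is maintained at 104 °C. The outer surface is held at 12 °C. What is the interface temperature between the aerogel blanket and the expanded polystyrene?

Treat each layer as a resistance in series:
  R'_titanium = ln(0.237/0.194)/(2πk) = 0.2002/(2π·24.3) = 0.001311 m·K/W
  R'_aerogel blanket = ln(0.346/0.237)/(2πk) = 0.3784/(2π·0.0144) = 4.182 m·K/W
  R'_expanded polystyrene = ln(0.458/0.346)/(2πk) = 0.2804/(2π·0.0375) = 1.190 m·K/W
ΣR = 0.001311 + 4.182 + 1.190 = 5.373 m·K/W
Q' = ΔT/ΣR = (104 °C − 12 °C)/5.373 = 17.12 W/m
From the inner boundary to the aerogel blanket/expanded polystyrene interface, ΣR_partial = 4.183 m·K/W.
T_interface = T_in − Q'·ΣR_partial = 104 °C − (17.12)(4.183) = 32.4 °C

T = 32.4 °C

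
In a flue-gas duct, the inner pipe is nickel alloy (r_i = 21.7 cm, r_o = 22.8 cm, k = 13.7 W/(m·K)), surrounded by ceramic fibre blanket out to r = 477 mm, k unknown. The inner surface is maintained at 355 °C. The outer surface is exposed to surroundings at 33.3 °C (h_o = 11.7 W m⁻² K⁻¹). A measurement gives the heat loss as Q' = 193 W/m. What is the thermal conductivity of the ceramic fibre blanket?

ΣR = ΔT/Q' = |355 − 33.3|/193 = 1.667 m·K/W
Known resistances:
  R'_nickel alloy = ln(0.228/0.217)/(2πk) = 0.04945/(2π·13.7) = 5.744×10^-4 m·K/W
  R'_conv,out = 1/(2πr h) = 1/(2π·0.477·11.7) = 0.02852 m·K/W
R_ceramic fibre blanket = ΣR − ΣR_known = 1.667 − 0.02909 = 1.638 m·K/W
ln(r₂/r₁)/(2πk) = 1.638 ⇒ k = 0.7382/(2π·1.638) = 0.0717 W/m·K

k = 0.0717 W/m·K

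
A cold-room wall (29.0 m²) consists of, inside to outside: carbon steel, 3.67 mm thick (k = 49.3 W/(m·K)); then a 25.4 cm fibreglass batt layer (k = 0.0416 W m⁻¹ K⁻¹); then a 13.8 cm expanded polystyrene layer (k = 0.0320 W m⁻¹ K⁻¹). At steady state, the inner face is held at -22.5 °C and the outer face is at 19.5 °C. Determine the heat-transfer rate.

Treat each layer as a resistance in series:
  R_carbon steel = L/(kA) = 0.00367/(49.3·29.0) = 2.567×10^-6 K/W
  R_fibreglass batt = L/(kA) = 0.254/(0.0416·29.0) = 0.2105 K/W
  R_expanded polystyrene = L/(kA) = 0.138/(0.0320·29.0) = 0.1487 K/W
ΣR = 2.567×10^-6 + 0.2105 + 0.1487 = 0.3592 K/W
Q = ΔT/ΣR = (-22.5 °C − 19.5 °C)/0.3592 = -117 W
(Negative Q ⇒ heat flows inward; heat gain = 117 W.)

Q = 117 W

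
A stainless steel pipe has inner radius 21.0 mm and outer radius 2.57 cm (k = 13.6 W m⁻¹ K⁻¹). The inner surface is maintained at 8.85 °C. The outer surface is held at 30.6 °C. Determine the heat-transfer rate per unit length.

Q' = 2πk·ΔT/ln(r₂/r₁) = 2π × 13.6 × 21.75 / ln(0.0257/0.0210) = 9200 W/m

Q' = 9200 W/m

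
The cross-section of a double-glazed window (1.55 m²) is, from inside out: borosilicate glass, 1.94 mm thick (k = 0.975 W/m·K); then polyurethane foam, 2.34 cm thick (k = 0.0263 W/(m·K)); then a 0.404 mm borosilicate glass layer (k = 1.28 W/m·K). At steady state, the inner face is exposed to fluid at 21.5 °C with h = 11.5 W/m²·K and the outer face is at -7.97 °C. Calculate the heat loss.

Q = 46.7 W

Resistance network (inner→outer):
  R_conv,in = 1/(hA) = 1/(11.5·1.55) = 0.05610 K/W
  R_borosilicate glass = L/(kA) = 0.00194/(0.975·1.55) = 0.001284 K/W
  R_polyurethane foam = L/(kA) = 0.0234/(0.0263·1.55) = 0.5740 K/W
  R_borosilicate glass = L/(kA) = 4.04×10^-4/(1.28·1.55) = 2.036×10^-4 K/W
ΣR = 0.05610 + 0.001284 + 0.5740 + 2.036×10^-4 = 0.6316 K/W
Q = ΔT/ΣR = (21.5 °C − -7.97 °C)/0.6316 = 46.7 W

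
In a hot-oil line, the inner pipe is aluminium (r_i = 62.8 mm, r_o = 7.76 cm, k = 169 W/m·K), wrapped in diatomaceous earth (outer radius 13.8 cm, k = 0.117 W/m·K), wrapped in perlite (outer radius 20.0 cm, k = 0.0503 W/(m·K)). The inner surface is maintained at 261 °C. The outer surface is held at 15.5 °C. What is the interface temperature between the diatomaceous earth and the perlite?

T = 163 °C

Series thermal resistances, inner to outer:
  R'_aluminium = ln(0.0776/0.0628)/(2πk) = 0.2116/(2π·169) = 1.993×10^-4 m·K/W
  R'_diatomaceous earth = ln(0.138/0.0776)/(2πk) = 0.5757/(2π·0.117) = 0.7831 m·K/W
  R'_perlite = ln(0.200/0.138)/(2πk) = 0.3711/(2π·0.0503) = 1.174 m·K/W
ΣR = 1.993×10^-4 + 0.7831 + 1.174 = 1.957 m·K/W
Q' = ΔT/ΣR = (261 °C − 15.5 °C)/1.957 = 125.4 W/m
From the inner boundary to the diatomaceous earth/perlite interface, ΣR_partial = 0.7833 m·K/W.
T_interface = T_in − Q'·ΣR_partial = 261 °C − (125.4)(0.7833) = 163 °C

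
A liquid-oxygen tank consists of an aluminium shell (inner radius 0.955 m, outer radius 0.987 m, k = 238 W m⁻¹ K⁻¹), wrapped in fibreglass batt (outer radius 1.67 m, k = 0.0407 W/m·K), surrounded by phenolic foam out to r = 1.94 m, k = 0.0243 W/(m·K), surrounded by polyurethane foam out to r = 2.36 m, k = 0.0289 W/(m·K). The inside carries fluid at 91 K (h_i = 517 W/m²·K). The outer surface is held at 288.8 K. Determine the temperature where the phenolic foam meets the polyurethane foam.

Series thermal resistances, inner to outer:
  R_conv,in = 1/(4πr²h) = 1/(4π·0.955²·517) = 1.688×10^-4 K/W
  R_aluminium = (1/0.955 − 1/0.987)/(4πk) = 0.03395/(4π·238) = 1.135×10^-5 K/W
  R_fibreglass batt = (1/0.987 − 1/1.67)/(4πk) = 0.4144/(4π·0.0407) = 0.8102 K/W
  R_phenolic foam = (1/1.67 − 1/1.94)/(4πk) = 0.08334/(4π·0.0243) = 0.2729 K/W
  R_polyurethane foam = (1/1.94 − 1/2.36)/(4πk) = 0.09174/(4π·0.0289) = 0.2526 K/W
ΣR = 1.688×10^-4 + 1.135×10^-5 + 0.8102 + 0.2729 + 0.2526 = 1.336 K/W
Q = ΔT/ΣR = (91 K − 288.8 K)/1.336 = -148.1 W
From the inner boundary to the phenolic foam/polyurethane foam interface, ΣR_partial = 1.083 K/W.
T_interface = T_in − Q·ΣR_partial = 91 K − (-148.1)(1.083) = 251.4 K

T = 251.4 K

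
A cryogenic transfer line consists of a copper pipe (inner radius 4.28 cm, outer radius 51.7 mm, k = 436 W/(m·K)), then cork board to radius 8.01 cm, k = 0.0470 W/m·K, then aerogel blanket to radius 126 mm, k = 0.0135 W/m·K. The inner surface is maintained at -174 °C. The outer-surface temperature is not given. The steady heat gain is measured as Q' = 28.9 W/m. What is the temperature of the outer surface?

Series resistances:
  R'_copper = ln(0.0517/0.0428)/(2πk) = 0.1889/(2π·436) = 6.896×10^-5 m·K/W
  R'_cork board = ln(0.0801/0.0517)/(2πk) = 0.4378/(2π·0.0470) = 1.483 m·K/W
  R'_aerogel blanket = ln(0.126/0.0801)/(2πk) = 0.4530/(2π·0.0135) = 5.341 m·K/W
ΣR = 6.823 m·K/W
ΔT = Q'·ΣR = 28.9 × 6.823 = 197.2 K
Heat flows inward, so T_out = T_in + ΔT = -174 + 197.2 = 23.2 °C

T_out = 23.2 °C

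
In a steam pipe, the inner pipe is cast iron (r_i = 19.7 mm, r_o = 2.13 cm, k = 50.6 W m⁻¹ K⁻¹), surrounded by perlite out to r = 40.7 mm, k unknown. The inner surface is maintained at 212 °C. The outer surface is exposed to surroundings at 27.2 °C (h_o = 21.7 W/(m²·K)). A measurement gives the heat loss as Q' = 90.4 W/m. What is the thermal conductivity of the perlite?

k = 0.0553 W/m·K

ΣR = ΔT/Q' = |212 − 27.2|/90.4 = 2.044 m·K/W
Known resistances:
  R'_cast iron = ln(0.0213/0.0197)/(2πk) = 0.07809/(2π·50.6) = 2.456×10^-4 m·K/W
  R'_conv,out = 1/(2πr h) = 1/(2π·0.0407·21.7) = 0.1802 m·K/W
R_perlite = ΣR − ΣR_known = 2.044 − 0.1804 = 1.864 m·K/W
ln(r₂/r₁)/(2πk) = 1.864 ⇒ k = 0.6475/(2π·1.864) = 0.0553 W/m·K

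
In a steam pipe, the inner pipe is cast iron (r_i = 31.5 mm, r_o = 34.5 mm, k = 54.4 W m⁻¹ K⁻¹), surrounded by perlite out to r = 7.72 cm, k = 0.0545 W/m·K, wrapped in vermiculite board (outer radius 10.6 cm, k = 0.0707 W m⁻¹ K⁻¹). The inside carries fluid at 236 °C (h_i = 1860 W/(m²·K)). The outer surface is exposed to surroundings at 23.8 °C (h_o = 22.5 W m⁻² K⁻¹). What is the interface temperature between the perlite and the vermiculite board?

T = 76.6 °C

Treat each layer as a resistance in series:
  R'_conv,in = 1/(2πr h) = 1/(2π·0.0315·1860) = 0.002716 m·K/W
  R'_cast iron = ln(0.0345/0.0315)/(2πk) = 0.09097/(2π·54.4) = 2.662×10^-4 m·K/W
  R'_perlite = ln(0.0772/0.0345)/(2πk) = 0.8054/(2π·0.0545) = 2.352 m·K/W
  R'_vermiculite board = ln(0.106/0.0772)/(2πk) = 0.3170/(2π·0.0707) = 0.7137 m·K/W
  R'_conv,out = 1/(2πr h) = 1/(2π·0.106·22.5) = 0.06673 m·K/W
ΣR = 0.002716 + 2.662×10^-4 + 2.352 + 0.7137 + 0.06673 = 3.135 m·K/W
Q' = ΔT/ΣR = (236 °C − 23.8 °C)/3.135 = 67.69 W/m
From the inner boundary to the perlite/vermiculite board interface, ΣR_partial = 2.355 m·K/W.
T_interface = T_in − Q'·ΣR_partial = 236 °C − (67.69)(2.355) = 76.6 °C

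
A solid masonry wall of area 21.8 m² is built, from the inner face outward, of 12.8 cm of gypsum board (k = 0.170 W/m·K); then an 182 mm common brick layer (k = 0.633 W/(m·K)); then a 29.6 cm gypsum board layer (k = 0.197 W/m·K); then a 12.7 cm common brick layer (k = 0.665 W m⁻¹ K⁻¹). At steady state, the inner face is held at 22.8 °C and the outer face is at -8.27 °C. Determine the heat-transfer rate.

Series thermal resistances, inner to outer:
  R_gypsum board = L/(kA) = 0.128/(0.170·21.8) = 0.03454 K/W
  R_common brick = L/(kA) = 0.182/(0.633·21.8) = 0.01319 K/W
  R_gypsum board = L/(kA) = 0.296/(0.197·21.8) = 0.06892 K/W
  R_common brick = L/(kA) = 0.127/(0.665·21.8) = 0.008760 K/W
ΣR = 0.03454 + 0.01319 + 0.06892 + 0.008760 = 0.1254 K/W
Q = ΔT/ΣR = (22.8 °C − -8.27 °C)/0.1254 = 248 W

Q = 248 W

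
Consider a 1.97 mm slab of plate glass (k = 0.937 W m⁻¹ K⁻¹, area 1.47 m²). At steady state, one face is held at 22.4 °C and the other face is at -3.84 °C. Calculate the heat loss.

Q = 18.3 kW

Q = kA·ΔT/L = 0.937 × 1.47 × |22.4 °C − -3.84 °C| / 0.00197 = 18300 W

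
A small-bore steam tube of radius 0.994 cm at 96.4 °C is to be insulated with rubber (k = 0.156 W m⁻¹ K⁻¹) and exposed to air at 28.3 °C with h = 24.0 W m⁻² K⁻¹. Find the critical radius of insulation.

r_cr = 0.650 cm

For a cylinder, r_cr = k_ins/h = 0.156/24.0 = 0.00650 m = 0.650 cm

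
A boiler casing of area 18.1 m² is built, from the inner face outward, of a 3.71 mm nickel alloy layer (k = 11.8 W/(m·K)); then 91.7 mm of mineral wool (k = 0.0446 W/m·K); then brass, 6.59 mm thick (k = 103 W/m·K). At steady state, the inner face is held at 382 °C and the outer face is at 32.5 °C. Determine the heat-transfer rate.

Resistance network (inner→outer):
  R_nickel alloy = L/(kA) = 0.00371/(11.8·18.1) = 1.737×10^-5 K/W
  R_mineral wool = L/(kA) = 0.0917/(0.0446·18.1) = 0.1136 K/W
  R_brass = L/(kA) = 0.00659/(103·18.1) = 3.535×10^-6 K/W
ΣR = 1.737×10^-5 + 0.1136 + 3.535×10^-6 = 0.1136 K/W
Q = ΔT/ΣR = (382 °C − 32.5 °C)/0.1136 = 3080 W

Q = 3080 W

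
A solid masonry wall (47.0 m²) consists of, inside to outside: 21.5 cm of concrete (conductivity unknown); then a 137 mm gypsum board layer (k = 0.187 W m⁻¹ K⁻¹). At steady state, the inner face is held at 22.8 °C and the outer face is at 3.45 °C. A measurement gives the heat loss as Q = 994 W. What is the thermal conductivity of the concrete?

k = 1.18 W/m·K

ΣR = ΔT/Q = |22.8 − 3.45|/994 = 0.01947 K/W
Known resistances:
  R_gypsum board = L/(kA) = 0.137/(0.187·47.0) = 0.01559 K/W
R_concrete = ΣR − ΣR_known = 0.01947 − 0.01559 = 0.003880 K/W
L/(kA) = 0.003880 ⇒ k = 0.215/(0.003880·47.0) = 1.18 W/m·K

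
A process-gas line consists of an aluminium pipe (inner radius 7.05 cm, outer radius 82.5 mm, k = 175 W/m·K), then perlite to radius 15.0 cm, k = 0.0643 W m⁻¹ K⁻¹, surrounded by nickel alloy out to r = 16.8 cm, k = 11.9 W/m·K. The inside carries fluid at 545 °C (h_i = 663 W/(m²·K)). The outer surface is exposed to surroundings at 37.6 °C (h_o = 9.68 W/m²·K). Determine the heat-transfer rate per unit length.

Resistance network (inner→outer):
  R'_conv,in = 1/(2πr h) = 1/(2π·0.0705·663) = 0.003405 m·K/W
  R'_aluminium = ln(0.0825/0.0705)/(2πk) = 0.1572/(2π·175) = 1.430×10^-4 m·K/W
  R'_perlite = ln(0.150/0.0825)/(2πk) = 0.5978/(2π·0.0643) = 1.480 m·K/W
  R'_nickel alloy = ln(0.168/0.150)/(2πk) = 0.1133/(2π·11.9) = 0.001516 m·K/W
  R'_conv,out = 1/(2πr h) = 1/(2π·0.168·9.68) = 0.09787 m·K/W
ΣR = 0.003405 + 1.430×10^-4 + 1.480 + 0.001516 + 0.09787 = 1.583 m·K/W
Q' = ΔT/ΣR = (545 °C − 37.6 °C)/1.583 = 321 W/m

Q' = 321 W/m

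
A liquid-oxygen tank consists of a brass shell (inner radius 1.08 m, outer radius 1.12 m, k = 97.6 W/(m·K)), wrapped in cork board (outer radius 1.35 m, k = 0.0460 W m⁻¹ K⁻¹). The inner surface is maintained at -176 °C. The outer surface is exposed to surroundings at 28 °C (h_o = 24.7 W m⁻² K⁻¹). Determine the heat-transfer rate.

Treat each layer as a resistance in series:
  R_brass = (1/1.08 − 1/1.12)/(4πk) = 0.03307/(4π·97.6) = 2.696×10^-5 K/W
  R_cork board = (1/1.12 − 1/1.35)/(4πk) = 0.1521/(4π·0.0460) = 0.2632 K/W
  R_conv,out = 1/(4πr²h) = 1/(4π·1.35²·24.7) = 0.001768 K/W
ΣR = 2.696×10^-5 + 0.2632 + 0.001768 = 0.2650 K/W
Q = ΔT/ΣR = (-176 °C − 28 °C)/0.2650 = -770 W
(Negative Q ⇒ heat flows inward; heat gain = 770 W.)

Q = 770 W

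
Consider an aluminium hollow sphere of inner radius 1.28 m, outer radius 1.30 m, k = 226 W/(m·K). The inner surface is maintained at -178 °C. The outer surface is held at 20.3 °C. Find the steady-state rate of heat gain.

Q = 4.69×10^7 W

Q = 4πk·ΔT/(1/r₁ − 1/r₂) = 4π × 226 × 198.3 / (1/1.28 − 1/1.30) = 4.69×10^7 W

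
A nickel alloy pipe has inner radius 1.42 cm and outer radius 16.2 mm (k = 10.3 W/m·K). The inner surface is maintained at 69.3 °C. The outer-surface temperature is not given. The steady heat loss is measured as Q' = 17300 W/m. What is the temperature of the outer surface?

Sum the resistances:
  R'_nickel alloy = ln(0.0162/0.0142)/(2πk) = 0.1318/(2π·10.3) = 0.002036 m·K/W
ΣR = 0.002036 m·K/W
ΔT = Q'·ΣR = 17300 × 0.002036 = 35.22 K
Heat flows outward, so T_out = T_in − ΔT = 69.3 − 35.22 = 34.1 °C

T_out = 34.1 °C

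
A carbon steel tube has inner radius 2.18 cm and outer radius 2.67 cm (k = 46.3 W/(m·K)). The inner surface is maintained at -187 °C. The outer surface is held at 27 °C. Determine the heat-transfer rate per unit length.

Q' = 307 kW/m

Q' = 2πk·ΔT/ln(r₂/r₁) = 2π × 46.3 × 214 / ln(0.0267/0.0218) = 3.07×10^5 W/m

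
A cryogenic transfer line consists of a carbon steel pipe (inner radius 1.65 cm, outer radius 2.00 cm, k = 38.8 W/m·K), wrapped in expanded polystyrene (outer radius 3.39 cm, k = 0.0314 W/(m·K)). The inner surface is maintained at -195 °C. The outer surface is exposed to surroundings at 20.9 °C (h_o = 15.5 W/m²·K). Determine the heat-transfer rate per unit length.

Resistance network (inner→outer):
  R'_carbon steel = ln(0.0200/0.0165)/(2πk) = 0.1924/(2π·38.8) = 7.891×10^-4 m·K/W
  R'_expanded polystyrene = ln(0.0339/0.0200)/(2πk) = 0.5277/(2π·0.0314) = 2.675 m·K/W
  R'_conv,out = 1/(2πr h) = 1/(2π·0.0339·15.5) = 0.3029 m·K/W
ΣR = 7.891×10^-4 + 2.675 + 0.3029 = 2.979 m·K/W
Q' = ΔT/ΣR = (-195 °C − 20.9 °C)/2.979 = -72.5 W/m
(Negative Q' ⇒ heat flows inward; heat gain = 72.5 W/m.)

Q' = 72.5 W/m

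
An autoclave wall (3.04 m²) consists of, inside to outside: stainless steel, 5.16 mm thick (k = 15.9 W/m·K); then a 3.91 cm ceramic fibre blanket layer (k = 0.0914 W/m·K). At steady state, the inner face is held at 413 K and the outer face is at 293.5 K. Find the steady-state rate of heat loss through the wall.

Q = 849 W

Series thermal resistances, inner to outer:
  R_stainless steel = L/(kA) = 0.00516/(15.9·3.04) = 1.068×10^-4 K/W
  R_ceramic fibre blanket = L/(kA) = 0.0391/(0.0914·3.04) = 0.1407 K/W
ΣR = 1.068×10^-4 + 0.1407 = 0.1408 K/W
Q = ΔT/ΣR = (413 K − 293.5 K)/0.1408 = 849 W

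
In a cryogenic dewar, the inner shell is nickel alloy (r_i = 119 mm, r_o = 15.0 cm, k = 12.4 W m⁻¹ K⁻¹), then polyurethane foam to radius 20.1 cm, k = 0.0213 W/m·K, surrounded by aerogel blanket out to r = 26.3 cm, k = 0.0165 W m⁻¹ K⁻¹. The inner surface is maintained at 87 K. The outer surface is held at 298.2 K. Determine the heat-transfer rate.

Series thermal resistances, inner to outer:
  R_nickel alloy = (1/0.119 − 1/0.150)/(4πk) = 1.737/(4π·12.4) = 0.01115 K/W
  R_polyurethane foam = (1/0.150 − 1/0.201)/(4πk) = 1.692/(4π·0.0213) = 6.320 K/W
  R_aerogel blanket = (1/0.201 − 1/0.263)/(4πk) = 1.173/(4π·0.0165) = 5.656 K/W
ΣR = 0.01115 + 6.320 + 5.656 = 11.99 K/W
Q = ΔT/ΣR = (87 K − 298.2 K)/11.99 = -17.6 W
(Negative Q ⇒ heat flows inward; heat gain = 17.6 W.)

Q = 17.6 W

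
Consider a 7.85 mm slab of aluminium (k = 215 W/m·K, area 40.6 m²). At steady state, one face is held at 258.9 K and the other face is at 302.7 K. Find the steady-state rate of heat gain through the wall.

Q = kA·ΔT/L = 215 × 40.6 × |258.9 K − 302.7 K| / 0.00785 = 4.87×10^7 W

Q = 48700 kW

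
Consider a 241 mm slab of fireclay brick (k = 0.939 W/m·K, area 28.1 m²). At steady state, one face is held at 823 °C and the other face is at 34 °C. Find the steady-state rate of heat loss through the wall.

Q = kA·ΔT/L = 0.939 × 28.1 × |823 °C − 34 °C| / 0.241 = 86400 W

Q = 86.4 kW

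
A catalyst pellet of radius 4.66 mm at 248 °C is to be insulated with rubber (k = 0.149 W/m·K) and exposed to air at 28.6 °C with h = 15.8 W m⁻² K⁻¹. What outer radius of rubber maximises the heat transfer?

r_cr = 1.89 cm

For a sphere, r_cr = 2k_ins/h = 2·0.149/15.8 = 0.0189 m = 1.89 cm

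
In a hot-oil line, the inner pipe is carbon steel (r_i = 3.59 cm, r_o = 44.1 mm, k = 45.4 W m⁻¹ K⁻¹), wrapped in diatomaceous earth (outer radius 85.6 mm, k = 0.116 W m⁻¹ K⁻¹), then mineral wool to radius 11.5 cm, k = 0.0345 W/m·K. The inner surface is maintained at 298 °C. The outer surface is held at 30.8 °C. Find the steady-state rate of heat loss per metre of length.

Q' = 118 W/m

Series thermal resistances, inner to outer:
  R'_carbon steel = ln(0.0441/0.0359)/(2πk) = 0.2057/(2π·45.4) = 7.212×10^-4 m·K/W
  R'_diatomaceous earth = ln(0.0856/0.0441)/(2πk) = 0.6632/(2π·0.116) = 0.9100 m·K/W
  R'_mineral wool = ln(0.115/0.0856)/(2πk) = 0.2952/(2π·0.0345) = 1.362 m·K/W
ΣR = 7.212×10^-4 + 0.9100 + 1.362 = 2.273 m·K/W
Q' = ΔT/ΣR = (298 °C − 30.8 °C)/2.273 = 118 W/m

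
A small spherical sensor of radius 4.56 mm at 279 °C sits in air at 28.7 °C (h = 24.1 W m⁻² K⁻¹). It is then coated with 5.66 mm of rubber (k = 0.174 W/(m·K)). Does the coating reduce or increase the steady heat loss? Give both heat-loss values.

increases: 1.58 → 2.87 W

Critical radius for a sphere: r_cr = 2k/h = 0.0144 m = 1.44 cm.
Outer radius after coating: r₂ = 0.00456 + 0.00566 = 0.01022 m.
Since r₁ < r_cr and r₂ ≤ r_cr, the coating moves toward the maximum at r_cr — heat loss rises.
Bare: R = 1/(4πr₁²h) = 158.8 K/W; Q = 250.3/158.8 = 1.58 W.
Coated: R = R_cond + R_conv = 87.16 K/W; Q = 250.3/87.16 = 2.87 W.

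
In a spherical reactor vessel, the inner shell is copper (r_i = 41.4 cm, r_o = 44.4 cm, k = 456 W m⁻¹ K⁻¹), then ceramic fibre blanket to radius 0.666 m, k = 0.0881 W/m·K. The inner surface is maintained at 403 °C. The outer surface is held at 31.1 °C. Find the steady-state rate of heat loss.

Q = 548 W

Series thermal resistances, inner to outer:
  R_copper = (1/0.414 − 1/0.444)/(4πk) = 0.1632/(4π·456) = 2.848×10^-5 K/W
  R_ceramic fibre blanket = (1/0.444 − 1/0.666)/(4πk) = 0.7508/(4π·0.0881) = 0.6781 K/W
ΣR = 2.848×10^-5 + 0.6781 = 0.6781 K/W
Q = ΔT/ΣR = (403 °C − 31.1 °C)/0.6781 = 548 W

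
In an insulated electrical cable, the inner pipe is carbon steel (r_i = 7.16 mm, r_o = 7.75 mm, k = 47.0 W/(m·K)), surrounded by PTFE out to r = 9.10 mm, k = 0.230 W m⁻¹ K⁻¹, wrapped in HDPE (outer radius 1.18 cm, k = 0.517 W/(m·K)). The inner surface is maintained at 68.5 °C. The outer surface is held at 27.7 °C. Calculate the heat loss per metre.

Q' = 213 W/m

Resistance network (inner→outer):
  R'_carbon steel = ln(0.00775/0.00716)/(2πk) = 0.07918/(2π·47.0) = 2.681×10^-4 m·K/W
  R'_PTFE = ln(0.00910/0.00775)/(2πk) = 0.1606/(2π·0.230) = 0.1111 m·K/W
  R'_HDPE = ln(0.0118/0.00910)/(2πk) = 0.2598/(2π·0.517) = 0.07999 m·K/W
ΣR = 2.681×10^-4 + 0.1111 + 0.07999 = 0.1914 m·K/W
Q' = ΔT/ΣR = (68.5 °C − 27.7 °C)/0.1914 = 213 W/m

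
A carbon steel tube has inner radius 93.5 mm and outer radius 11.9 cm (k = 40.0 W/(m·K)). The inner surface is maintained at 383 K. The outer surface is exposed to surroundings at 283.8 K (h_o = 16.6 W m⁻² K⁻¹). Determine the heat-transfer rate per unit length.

Q' = 1220 W/m

Series thermal resistances, inner to outer:
  R'_carbon steel = ln(0.119/0.0935)/(2πk) = 0.2412/(2π·40.0) = 9.596×10^-4 m·K/W
  R'_conv,out = 1/(2πr h) = 1/(2π·0.119·16.6) = 0.08057 m·K/W
ΣR = 9.596×10^-4 + 0.08057 = 0.08153 m·K/W
Q' = ΔT/ΣR = (383 K − 283.8 K)/0.08153 = 1220 W/m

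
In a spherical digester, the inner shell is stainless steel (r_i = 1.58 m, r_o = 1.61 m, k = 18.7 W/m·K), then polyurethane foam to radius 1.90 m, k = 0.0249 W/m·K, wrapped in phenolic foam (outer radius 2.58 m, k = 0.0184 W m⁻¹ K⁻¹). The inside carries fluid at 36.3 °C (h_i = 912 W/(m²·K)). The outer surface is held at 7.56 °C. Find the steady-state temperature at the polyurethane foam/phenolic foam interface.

T = 26.7 °C

Treat each layer as a resistance in series:
  R_conv,in = 1/(4πr²h) = 1/(4π·1.58²·912) = 3.495×10^-5 K/W
  R_stainless steel = (1/1.58 − 1/1.61)/(4πk) = 0.01179/(4π·18.7) = 5.019×10^-5 K/W
  R_polyurethane foam = (1/1.61 − 1/1.90)/(4πk) = 0.09480/(4π·0.0249) = 0.3030 K/W
  R_phenolic foam = (1/1.90 − 1/2.58)/(4πk) = 0.1387/(4π·0.0184) = 0.5999 K/W
ΣR = 3.495×10^-5 + 5.019×10^-5 + 0.3030 + 0.5999 = 0.9030 K/W
Q = ΔT/ΣR = (36.3 °C − 7.56 °C)/0.9030 = 31.83 W
From the inner boundary to the polyurethane foam/phenolic foam interface, ΣR_partial = 0.3031 K/W.
T_interface = T_in − Q·ΣR_partial = 36.3 °C − (31.83)(0.3031) = 26.7 °C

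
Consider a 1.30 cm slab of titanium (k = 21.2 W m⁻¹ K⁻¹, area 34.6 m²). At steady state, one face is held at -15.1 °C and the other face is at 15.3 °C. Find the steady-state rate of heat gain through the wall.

Q = 1720 kW

Q = kA·ΔT/L = 21.2 × 34.6 × |-15.1 °C − 15.3 °C| / 0.0130 = 1.72×10^6 W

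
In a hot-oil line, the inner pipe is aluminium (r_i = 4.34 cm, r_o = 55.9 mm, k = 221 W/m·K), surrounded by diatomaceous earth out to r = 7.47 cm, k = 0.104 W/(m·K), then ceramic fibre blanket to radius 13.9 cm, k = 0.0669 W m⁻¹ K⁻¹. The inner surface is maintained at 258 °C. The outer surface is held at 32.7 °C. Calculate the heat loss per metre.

Series thermal resistances, inner to outer:
  R'_aluminium = ln(0.0559/0.0434)/(2πk) = 0.2531/(2π·221) = 1.823×10^-4 m·K/W
  R'_diatomaceous earth = ln(0.0747/0.0559)/(2πk) = 0.2899/(2π·0.104) = 0.4437 m·K/W
  R'_ceramic fibre blanket = ln(0.139/0.0747)/(2πk) = 0.6210/(2π·0.0669) = 1.477 m·K/W
ΣR = 1.823×10^-4 + 0.4437 + 1.477 = 1.921 m·K/W
Q' = ΔT/ΣR = (258 °C − 32.7 °C)/1.921 = 117 W/m

Q' = 117 W/m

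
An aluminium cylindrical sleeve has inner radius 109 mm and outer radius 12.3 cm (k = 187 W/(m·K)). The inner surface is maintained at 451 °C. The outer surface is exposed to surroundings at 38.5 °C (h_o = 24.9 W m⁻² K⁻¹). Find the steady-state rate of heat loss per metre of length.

Series thermal resistances, inner to outer:
  R'_aluminium = ln(0.123/0.109)/(2πk) = 0.1208/(2π·187) = 1.028×10^-4 m·K/W
  R'_conv,out = 1/(2πr h) = 1/(2π·0.123·24.9) = 0.05197 m·K/W
ΣR = 1.028×10^-4 + 0.05197 = 0.05207 m·K/W
Q' = ΔT/ΣR = (451 °C − 38.5 °C)/0.05207 = 7920 W/m

Q' = 7.92 kW/m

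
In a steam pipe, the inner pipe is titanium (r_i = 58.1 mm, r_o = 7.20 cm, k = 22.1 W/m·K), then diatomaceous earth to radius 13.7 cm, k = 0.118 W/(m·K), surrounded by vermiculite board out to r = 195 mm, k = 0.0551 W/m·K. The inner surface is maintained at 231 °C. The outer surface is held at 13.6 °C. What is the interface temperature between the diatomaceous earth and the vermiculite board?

Resistance network (inner→outer):
  R'_titanium = ln(0.0720/0.0581)/(2πk) = 0.2145/(2π·22.1) = 0.001545 m·K/W
  R'_diatomaceous earth = ln(0.137/0.0720)/(2πk) = 0.6433/(2π·0.118) = 0.8677 m·K/W
  R'_vermiculite board = ln(0.195/0.137)/(2πk) = 0.3530/(2π·0.0551) = 1.020 m·K/W
ΣR = 0.001545 + 0.8677 + 1.020 = 1.889 m·K/W
Q' = ΔT/ΣR = (231 °C − 13.6 °C)/1.889 = 115.1 W/m
From the inner boundary to the diatomaceous earth/vermiculite board interface, ΣR_partial = 0.8692 m·K/W.
T_interface = T_in − Q'·ΣR_partial = 231 °C − (115.1)(0.8692) = 131 °C

T = 131 °C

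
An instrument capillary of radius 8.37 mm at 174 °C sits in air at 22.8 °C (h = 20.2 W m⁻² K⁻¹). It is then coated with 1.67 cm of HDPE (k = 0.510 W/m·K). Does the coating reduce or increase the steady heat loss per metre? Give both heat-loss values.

increases: 161 → 230 W/m

Critical radius for a cylinder: r_cr = k/h = 0.0252 m = 2.52 cm.
Outer radius after coating: r₂ = 0.00837 + 0.0167 = 0.02507 m.
Since r₁ < r_cr and r₂ ≤ r_cr, the coating moves toward the maximum at r_cr — heat loss rises.
Bare: R = 1/(2πr₁h) = 0.9413 m·K/W; Q = 151.2/0.9413 = 161 W/m.
Coated: R = R_cond + R_conv = 0.6566 m·K/W; Q = 151.2/0.6566 = 230 W/m.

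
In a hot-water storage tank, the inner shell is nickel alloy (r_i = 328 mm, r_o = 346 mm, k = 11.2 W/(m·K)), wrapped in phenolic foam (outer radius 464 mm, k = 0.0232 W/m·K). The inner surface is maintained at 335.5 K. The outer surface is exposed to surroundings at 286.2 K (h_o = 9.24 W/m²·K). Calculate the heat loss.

Resistance network (inner→outer):
  R_nickel alloy = (1/0.328 − 1/0.346)/(4πk) = 0.1586/(4π·11.2) = 0.001127 K/W
  R_phenolic foam = (1/0.346 − 1/0.464)/(4πk) = 0.7350/(4π·0.0232) = 2.521 K/W
  R_conv,out = 1/(4πr²h) = 1/(4π·0.464²·9.24) = 0.04000 K/W
ΣR = 0.001127 + 2.521 + 0.04000 = 2.562 K/W
Q = ΔT/ΣR = (335.5 K − 286.2 K)/2.562 = 19.2 W

Q = 19.2 W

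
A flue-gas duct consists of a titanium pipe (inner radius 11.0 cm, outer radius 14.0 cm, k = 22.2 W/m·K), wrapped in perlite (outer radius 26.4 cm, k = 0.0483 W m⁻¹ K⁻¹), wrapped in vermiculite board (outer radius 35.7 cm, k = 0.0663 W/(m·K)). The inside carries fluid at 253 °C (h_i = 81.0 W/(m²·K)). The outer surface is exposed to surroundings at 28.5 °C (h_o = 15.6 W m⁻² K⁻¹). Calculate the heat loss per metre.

Q' = 78.4 W/m

Resistance network (inner→outer):
  R'_conv,in = 1/(2πr h) = 1/(2π·0.110·81.0) = 0.01786 m·K/W
  R'_titanium = ln(0.140/0.110)/(2πk) = 0.2412/(2π·22.2) = 0.001729 m·K/W
  R'_perlite = ln(0.264/0.140)/(2πk) = 0.6343/(2π·0.0483) = 2.090 m·K/W
  R'_vermiculite board = ln(0.357/0.264)/(2πk) = 0.3018/(2π·0.0663) = 0.7244 m·K/W
  R'_conv,out = 1/(2πr h) = 1/(2π·0.357·15.6) = 0.02858 m·K/W
ΣR = 0.01786 + 0.001729 + 2.090 + 0.7244 + 0.02858 = 2.863 m·K/W
Q' = ΔT/ΣR = (253 °C − 28.5 °C)/2.863 = 78.4 W/m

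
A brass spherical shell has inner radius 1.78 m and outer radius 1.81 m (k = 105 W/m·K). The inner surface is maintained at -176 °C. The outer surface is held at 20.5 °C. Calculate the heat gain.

Q = 2.78×10^7 W

Q = 4πk·ΔT/(1/r₁ − 1/r₂) = 4π × 105 × 196.5 / (1/1.78 − 1/1.81) = 2.78×10^7 W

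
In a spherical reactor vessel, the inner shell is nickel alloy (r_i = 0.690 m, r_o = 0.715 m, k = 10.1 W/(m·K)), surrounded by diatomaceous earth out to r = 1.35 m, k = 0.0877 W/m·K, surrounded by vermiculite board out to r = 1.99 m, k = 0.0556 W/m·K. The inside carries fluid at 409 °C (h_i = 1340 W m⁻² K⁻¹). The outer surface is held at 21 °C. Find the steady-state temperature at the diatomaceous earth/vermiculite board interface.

T = 162 °C

Treat each layer as a resistance in series:
  R_conv,in = 1/(4πr²h) = 1/(4π·0.690²·1340) = 1.247×10^-4 K/W
  R_nickel alloy = (1/0.690 − 1/0.715)/(4πk) = 0.05067/(4π·10.1) = 3.993×10^-4 K/W
  R_diatomaceous earth = (1/0.715 − 1/1.35)/(4πk) = 0.6579/(4π·0.0877) = 0.5969 K/W
  R_vermiculite board = (1/1.35 − 1/1.99)/(4πk) = 0.2382/(4π·0.0556) = 0.3410 K/W
ΣR = 1.247×10^-4 + 3.993×10^-4 + 0.5969 + 0.3410 = 0.9384 K/W
Q = ΔT/ΣR = (409 °C − 21 °C)/0.9384 = 413.5 W
From the inner boundary to the diatomaceous earth/vermiculite board interface, ΣR_partial = 0.5974 K/W.
T_interface = T_in − Q·ΣR_partial = 409 °C − (413.5)(0.5974) = 162 °C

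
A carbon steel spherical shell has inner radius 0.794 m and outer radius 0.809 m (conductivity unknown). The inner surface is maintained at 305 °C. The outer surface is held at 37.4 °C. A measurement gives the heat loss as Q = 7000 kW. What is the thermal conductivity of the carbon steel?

ΣR = ΔT/Q = |305 − 37.4|/7.00×10^6 = 3.823×10^-5 K/W
(1/r₁−1/r₂)/(4πk) = 3.823×10^-5 ⇒ k = 0.02335/(4π·3.823×10^-5) = 48.6 W/m·K

k = 48.6 W/m·K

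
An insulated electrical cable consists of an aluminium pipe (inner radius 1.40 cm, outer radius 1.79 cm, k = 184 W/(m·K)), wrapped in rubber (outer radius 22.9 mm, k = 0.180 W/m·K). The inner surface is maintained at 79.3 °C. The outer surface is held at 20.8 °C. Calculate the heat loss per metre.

Resistance network (inner→outer):
  R'_aluminium = ln(0.0179/0.0140)/(2πk) = 0.2457/(2π·184) = 2.126×10^-4 m·K/W
  R'_rubber = ln(0.0229/0.0179)/(2πk) = 0.2463/(2π·0.180) = 0.2178 m·K/W
ΣR = 2.126×10^-4 + 0.2178 = 0.2180 m·K/W
Q' = ΔT/ΣR = (79.3 °C − 20.8 °C)/0.2180 = 268 W/m

Q' = 268 W/m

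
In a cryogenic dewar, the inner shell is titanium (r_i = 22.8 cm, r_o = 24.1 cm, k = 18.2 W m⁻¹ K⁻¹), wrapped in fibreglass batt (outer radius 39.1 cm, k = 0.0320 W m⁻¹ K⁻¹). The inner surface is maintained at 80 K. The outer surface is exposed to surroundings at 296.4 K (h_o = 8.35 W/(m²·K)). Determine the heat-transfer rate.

Series thermal resistances, inner to outer:
  R_titanium = (1/0.228 − 1/0.241)/(4πk) = 0.2366/(4π·18.2) = 0.001034 K/W
  R_fibreglass batt = (1/0.241 − 1/0.391)/(4πk) = 1.592/(4π·0.0320) = 3.959 K/W
  R_conv,out = 1/(4πr²h) = 1/(4π·0.391²·8.35) = 0.06234 K/W
ΣR = 0.001034 + 3.959 + 0.06234 = 4.022 K/W
Q = ΔT/ΣR = (80 K − 296.4 K)/4.022 = -53.8 W
(Negative Q ⇒ heat flows inward; heat gain = 53.8 W.)

Q = 53.8 W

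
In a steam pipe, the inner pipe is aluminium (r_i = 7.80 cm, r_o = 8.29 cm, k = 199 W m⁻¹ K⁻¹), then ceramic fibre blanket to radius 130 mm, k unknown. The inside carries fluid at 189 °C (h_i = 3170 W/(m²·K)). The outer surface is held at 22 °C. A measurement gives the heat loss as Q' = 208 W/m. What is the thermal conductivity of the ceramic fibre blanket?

ΣR = ΔT/Q' = |189 − 22|/208 = 0.8029 m·K/W
Known resistances:
  R'_conv,in = 1/(2πr h) = 1/(2π·0.0780·3170) = 6.437×10^-4 m·K/W
  R'_aluminium = ln(0.0829/0.0780)/(2πk) = 0.06093/(2π·199) = 4.873×10^-5 m·K/W
R_ceramic fibre blanket = ΣR − ΣR_known = 0.8029 − 6.924×10^-4 = 0.8022 m·K/W
ln(r₂/r₁)/(2πk) = 0.8022 ⇒ k = 0.4499/(2π·0.8022) = 0.0893 W/m·K

k = 0.0893 W/m·K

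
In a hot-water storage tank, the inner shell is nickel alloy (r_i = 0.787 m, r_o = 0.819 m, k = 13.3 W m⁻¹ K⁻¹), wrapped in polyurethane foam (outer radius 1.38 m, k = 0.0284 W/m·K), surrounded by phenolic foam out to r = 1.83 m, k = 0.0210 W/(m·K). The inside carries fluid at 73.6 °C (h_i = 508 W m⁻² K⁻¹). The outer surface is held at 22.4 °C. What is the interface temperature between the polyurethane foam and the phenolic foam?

Series thermal resistances, inner to outer:
  R_conv,in = 1/(4πr²h) = 1/(4π·0.787²·508) = 2.529×10^-4 K/W
  R_nickel alloy = (1/0.787 − 1/0.819)/(4πk) = 0.04965/(4π·13.3) = 2.971×10^-4 K/W
  R_polyurethane foam = (1/0.819 − 1/1.38)/(4πk) = 0.4964/(4π·0.0284) = 1.391 K/W
  R_phenolic foam = (1/1.38 − 1/1.83)/(4πk) = 0.1782/(4π·0.0210) = 0.6752 K/W
ΣR = 2.529×10^-4 + 2.971×10^-4 + 1.391 + 0.6752 = 2.067 K/W
Q = ΔT/ΣR = (73.6 °C − 22.4 °C)/2.067 = 24.77 W
From the inner boundary to the polyurethane foam/phenolic foam interface, ΣR_partial = 1.392 K/W.
T_interface = T_in − Q·ΣR_partial = 73.6 °C − (24.77)(1.392) = 39.1 °C

T = 39.1 °C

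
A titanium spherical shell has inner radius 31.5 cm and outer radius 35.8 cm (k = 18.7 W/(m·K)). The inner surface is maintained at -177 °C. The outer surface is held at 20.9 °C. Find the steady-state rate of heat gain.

Q = 122 kW

Q = 4πk·ΔT/(1/r₁ − 1/r₂) = 4π × 18.7 × 197.9 / (1/0.315 − 1/0.358) = 1.22×10^5 W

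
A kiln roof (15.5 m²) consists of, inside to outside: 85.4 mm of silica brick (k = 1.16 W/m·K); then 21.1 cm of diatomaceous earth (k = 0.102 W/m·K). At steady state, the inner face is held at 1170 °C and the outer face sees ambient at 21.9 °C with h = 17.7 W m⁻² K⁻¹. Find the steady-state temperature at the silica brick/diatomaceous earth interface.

T = 1132 °C

Treat each layer as a resistance in series:
  R_silica brick = L/(kA) = 0.0854/(1.16·15.5) = 0.004750 K/W
  R_diatomaceous earth = L/(kA) = 0.211/(0.102·15.5) = 0.1335 K/W
  R_conv,out = 1/(hA) = 1/(17.7·15.5) = 0.003645 K/W
ΣR = 0.004750 + 0.1335 + 0.003645 = 0.1419 K/W
Q = ΔT/ΣR = (1170 °C − 21.9 °C)/0.1419 = 8091 W
From the inner boundary to the silica brick/diatomaceous earth interface, ΣR_partial = 0.004750 K/W.
T_interface = T_in − Q·ΣR_partial = 1170 °C − (8091)(0.004750) = 1132 °C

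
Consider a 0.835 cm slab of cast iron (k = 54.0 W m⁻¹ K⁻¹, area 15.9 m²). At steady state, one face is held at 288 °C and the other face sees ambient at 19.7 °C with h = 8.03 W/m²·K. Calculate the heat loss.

Treat each layer as a resistance in series:
  R_cast iron = L/(kA) = 0.00835/(54.0·15.9) = 9.725×10^-6 K/W
  R_conv,out = 1/(hA) = 1/(8.03·15.9) = 0.007832 K/W
ΣR = 9.725×10^-6 + 0.007832 = 0.007842 K/W
Q = ΔT/ΣR = (288 °C − 19.7 °C)/0.007842 = 34200 W

Q = 34200 W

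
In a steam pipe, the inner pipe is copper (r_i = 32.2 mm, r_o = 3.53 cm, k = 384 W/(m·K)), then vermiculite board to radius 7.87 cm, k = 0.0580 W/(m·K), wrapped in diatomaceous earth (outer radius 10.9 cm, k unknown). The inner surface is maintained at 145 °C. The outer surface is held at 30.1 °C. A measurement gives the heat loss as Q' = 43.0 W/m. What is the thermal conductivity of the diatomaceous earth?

ΣR = ΔT/Q' = |145 − 30.1|/43.0 = 2.672 m·K/W
Known resistances:
  R'_copper = ln(0.0353/0.0322)/(2πk) = 0.09192/(2π·384) = 3.810×10^-5 m·K/W
  R'_vermiculite board = ln(0.0787/0.0353)/(2πk) = 0.8018/(2π·0.0580) = 2.200 m·K/W
R_diatomaceous earth = ΣR − ΣR_known = 2.672 − 2.200 = 0.4720 m·K/W
ln(r₂/r₁)/(2πk) = 0.4720 ⇒ k = 0.3257/(2π·0.4720) = 0.110 W/m·K

k = 0.110 W/m·K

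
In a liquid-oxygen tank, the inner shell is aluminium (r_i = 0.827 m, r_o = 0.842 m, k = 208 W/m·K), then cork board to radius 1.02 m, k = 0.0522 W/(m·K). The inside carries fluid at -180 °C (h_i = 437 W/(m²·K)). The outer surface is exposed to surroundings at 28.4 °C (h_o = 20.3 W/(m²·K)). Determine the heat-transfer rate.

Treat each layer as a resistance in series:
  R_conv,in = 1/(4πr²h) = 1/(4π·0.827²·437) = 2.663×10^-4 K/W
  R_aluminium = (1/0.827 − 1/0.842)/(4πk) = 0.02154/(4π·208) = 8.241×10^-6 K/W
  R_cork board = (1/0.842 − 1/1.02)/(4πk) = 0.2073/(4π·0.0522) = 0.3160 K/W
  R_conv,out = 1/(4πr²h) = 1/(4π·1.02²·20.3) = 0.003768 K/W
ΣR = 2.663×10^-4 + 8.241×10^-6 + 0.3160 + 0.003768 = 0.3200 K/W
Q = ΔT/ΣR = (-180 °C − 28.4 °C)/0.3200 = -651 W
(Negative Q ⇒ heat flows inward; heat gain = 651 W.)

Q = 651 W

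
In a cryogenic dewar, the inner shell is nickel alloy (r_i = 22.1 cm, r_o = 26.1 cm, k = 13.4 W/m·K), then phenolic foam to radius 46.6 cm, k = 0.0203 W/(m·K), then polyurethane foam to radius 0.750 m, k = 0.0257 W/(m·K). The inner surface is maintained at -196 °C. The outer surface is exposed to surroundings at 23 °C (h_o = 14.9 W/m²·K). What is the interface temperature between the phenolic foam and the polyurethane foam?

T = -37.5 °C

Resistance network (inner→outer):
  R_nickel alloy = (1/0.221 − 1/0.261)/(4πk) = 0.6935/(4π·13.4) = 0.004118 K/W
  R_phenolic foam = (1/0.261 − 1/0.466)/(4πk) = 1.685/(4π·0.0203) = 6.607 K/W
  R_polyurethane foam = (1/0.466 − 1/0.750)/(4πk) = 0.8126/(4π·0.0257) = 2.516 K/W
  R_conv,out = 1/(4πr²h) = 1/(4π·0.750²·14.9) = 0.009495 K/W
ΣR = 0.004118 + 6.607 + 2.516 + 0.009495 = 9.137 K/W
Q = ΔT/ΣR = (-196 °C − 23 °C)/9.137 = -23.97 W
From the inner boundary to the phenolic foam/polyurethane foam interface, ΣR_partial = 6.611 K/W.
T_interface = T_in − Q·ΣR_partial = -196 °C − (-23.97)(6.611) = -37.5 °C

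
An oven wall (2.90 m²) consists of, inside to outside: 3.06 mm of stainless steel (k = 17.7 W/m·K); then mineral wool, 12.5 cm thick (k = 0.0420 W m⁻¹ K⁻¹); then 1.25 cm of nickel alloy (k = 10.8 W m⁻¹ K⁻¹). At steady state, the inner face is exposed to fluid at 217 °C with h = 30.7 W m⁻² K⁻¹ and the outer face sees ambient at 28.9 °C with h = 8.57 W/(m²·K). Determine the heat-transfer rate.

Q = 174 W

Resistance network (inner→outer):
  R_conv,in = 1/(hA) = 1/(30.7·2.90) = 0.01123 K/W
  R_stainless steel = L/(kA) = 0.00306/(17.7·2.90) = 5.961×10^-5 K/W
  R_mineral wool = L/(kA) = 0.125/(0.0420·2.90) = 1.026 K/W
  R_nickel alloy = L/(kA) = 0.0125/(10.8·2.90) = 3.991×10^-4 K/W
  R_conv,out = 1/(hA) = 1/(8.57·2.90) = 0.04024 K/W
ΣR = 0.01123 + 5.961×10^-5 + 1.026 + 3.991×10^-4 + 0.04024 = 1.078 K/W
Q = ΔT/ΣR = (217 °C − 28.9 °C)/1.078 = 174 W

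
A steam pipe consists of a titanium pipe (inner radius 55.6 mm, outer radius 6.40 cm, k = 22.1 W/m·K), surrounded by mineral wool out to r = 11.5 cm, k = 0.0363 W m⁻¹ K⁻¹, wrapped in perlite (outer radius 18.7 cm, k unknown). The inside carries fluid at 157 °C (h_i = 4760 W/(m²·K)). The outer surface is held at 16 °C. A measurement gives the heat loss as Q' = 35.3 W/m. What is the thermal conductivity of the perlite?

k = 0.0544 W/m·K

ΣR = ΔT/Q' = |157 − 16|/35.3 = 3.994 m·K/W
Known resistances:
  R'_conv,in = 1/(2πr h) = 1/(2π·0.0556·4760) = 6.014×10^-4 m·K/W
  R'_titanium = ln(0.0640/0.0556)/(2πk) = 0.1407/(2π·22.1) = 0.001013 m·K/W
  R'_mineral wool = ln(0.115/0.0640)/(2πk) = 0.5860/(2π·0.0363) = 2.569 m·K/W
R_perlite = ΣR − ΣR_known = 3.994 − 2.571 = 1.423 m·K/W
ln(r₂/r₁)/(2πk) = 1.423 ⇒ k = 0.4862/(2π·1.423) = 0.0544 W/m·K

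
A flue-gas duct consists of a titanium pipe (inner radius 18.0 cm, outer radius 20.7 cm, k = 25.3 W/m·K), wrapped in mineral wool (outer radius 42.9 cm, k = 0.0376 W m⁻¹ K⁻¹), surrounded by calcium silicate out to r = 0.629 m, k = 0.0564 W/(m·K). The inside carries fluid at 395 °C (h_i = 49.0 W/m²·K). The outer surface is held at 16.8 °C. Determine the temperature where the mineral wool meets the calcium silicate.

T = 114 °C

Resistance network (inner→outer):
  R'_conv,in = 1/(2πr h) = 1/(2π·0.180·49.0) = 0.01804 m·K/W
  R'_titanium = ln(0.207/0.180)/(2πk) = 0.1398/(2π·25.3) = 8.792×10^-4 m·K/W
  R'_mineral wool = ln(0.429/0.207)/(2πk) = 0.7287/(2π·0.0376) = 3.085 m·K/W
  R'_calcium silicate = ln(0.629/0.429)/(2πk) = 0.3827/(2π·0.0564) = 1.080 m·K/W
ΣR = 0.01804 + 8.792×10^-4 + 3.085 + 1.080 = 4.184 m·K/W
Q' = ΔT/ΣR = (395 °C − 16.8 °C)/4.184 = 90.39 W/m
From the inner boundary to the mineral wool/calcium silicate interface, ΣR_partial = 3.104 m·K/W.
T_interface = T_in − Q'·ΣR_partial = 395 °C − (90.39)(3.104) = 114 °C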